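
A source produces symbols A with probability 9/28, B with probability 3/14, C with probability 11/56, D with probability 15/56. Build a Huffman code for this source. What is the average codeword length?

Repeatedly combine the two least-probable nodes; the expected code length is the sum of the merged weights.
merge 11/56 + 3/14 → 23/56
merge 15/56 + 9/28 → 33/56
merge 23/56 + 33/56 → 1
L = 23/56 + 33/56 + 1 = 2 bits/symbol.

2 bits/symbol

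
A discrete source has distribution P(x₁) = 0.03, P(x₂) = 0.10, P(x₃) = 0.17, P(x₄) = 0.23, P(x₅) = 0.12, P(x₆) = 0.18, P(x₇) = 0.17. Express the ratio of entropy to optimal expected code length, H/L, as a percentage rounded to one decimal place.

97.5%

Entropy H = −Σ p log₂ p ≈ 2.6532 bits.
Huffman merges: 3/100+1/10→13/100; 3/25+13/100→1/4; 17/100+17/100→17/50; 9/50+23/100→41/100; 1/4+17/50→59/100; 41/100+59/100→1. L = 68/25 ≈ 2.7200.
Efficiency = H/L = 2.6532/2.7200 = 97.5%.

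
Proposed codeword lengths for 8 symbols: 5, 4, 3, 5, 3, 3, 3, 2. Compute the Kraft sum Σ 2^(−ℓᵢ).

With common denominator 2^5 = 32: Σ 2^(−ℓᵢ) = 1/32 + 2/32 + 4/32 + 1/32 + 4/32 + 4/32 + 4/32 + 8/32 = 28/32 = 0.875.

0.875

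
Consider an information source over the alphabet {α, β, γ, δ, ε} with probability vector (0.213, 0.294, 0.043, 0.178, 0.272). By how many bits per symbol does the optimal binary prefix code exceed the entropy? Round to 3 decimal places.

0.077 bits

Entropy H = −Σ p log₂ p ≈ 2.1438 bits.
Huffman merges: 43/1000+89/500→221/1000; 213/1000+221/1000→217/500; 34/125+147/500→283/500; 217/500+283/500→1. L = 2221/1000 ≈ 2.2210.
L − H = 2.2210 − 2.1438 = 0.077 bits.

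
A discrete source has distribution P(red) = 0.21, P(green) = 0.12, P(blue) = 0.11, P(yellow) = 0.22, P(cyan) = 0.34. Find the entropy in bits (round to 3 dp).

H = −Σ pᵢ log₂ pᵢ.
−0.21·log₂(0.21) = 0.4728
−0.12·log₂(0.12) = 0.3671
−0.11·log₂(0.11) = 0.3503
−0.22·log₂(0.22) = 0.4806
−0.34·log₂(0.34) = 0.5292
Sum ≈ 2.1999 → 2.200 bits.

2.200 bits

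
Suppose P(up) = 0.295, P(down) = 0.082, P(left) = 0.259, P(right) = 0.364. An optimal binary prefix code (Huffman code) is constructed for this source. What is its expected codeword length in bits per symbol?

Repeatedly combine the two least-probable nodes; the expected code length is the sum of the merged weights.
merge 41/500 + 259/1000 → 341/1000
merge 59/200 + 341/1000 → 159/250
merge 91/250 + 159/250 → 1
L = 341/1000 + 159/250 + 1 = 1977/1000 = 1.977 bits/symbol.

1.977 bits/symbol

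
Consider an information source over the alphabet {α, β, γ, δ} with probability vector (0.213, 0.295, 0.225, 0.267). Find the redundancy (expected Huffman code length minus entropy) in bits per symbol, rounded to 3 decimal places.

Entropy H = −Σ p log₂ p ≈ 1.9876 bits.
Huffman merges: 213/1000+9/40→219/500; 267/1000+59/200→281/500; 219/500+281/500→1. L = 2 ≈ 2.0000.
L − H = 2.0000 − 1.9876 = 0.012 bits.

0.012 bits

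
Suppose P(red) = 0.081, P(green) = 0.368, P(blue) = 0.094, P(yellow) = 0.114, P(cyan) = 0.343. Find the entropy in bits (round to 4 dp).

2.0317 bits

H = −Σ pᵢ log₂ pᵢ.
−0.081·log₂(0.081) = 0.2937
−0.368·log₂(0.368) = 0.5307
−0.094·log₂(0.094) = 0.3207
−0.114·log₂(0.114) = 0.3571
−0.343·log₂(0.343) = 0.5295
Sum ≈ 2.0317 → 2.0317 bits.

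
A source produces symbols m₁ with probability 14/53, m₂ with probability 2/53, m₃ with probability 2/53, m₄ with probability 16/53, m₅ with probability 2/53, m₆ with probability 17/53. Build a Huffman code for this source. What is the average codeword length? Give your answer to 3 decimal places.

2.189 bits/symbol

Repeatedly combine the two least-probable nodes; the expected code length is the sum of the merged weights.
merge 2/53 + 2/53 → 4/53
merge 2/53 + 4/53 → 6/53
merge 6/53 + 14/53 → 20/53
merge 16/53 + 17/53 → 33/53
merge 20/53 + 33/53 → 1
L = 4/53 + 6/53 + 20/53 + 33/53 + 1 = 116/53 ≈ 2.189 bits/symbol.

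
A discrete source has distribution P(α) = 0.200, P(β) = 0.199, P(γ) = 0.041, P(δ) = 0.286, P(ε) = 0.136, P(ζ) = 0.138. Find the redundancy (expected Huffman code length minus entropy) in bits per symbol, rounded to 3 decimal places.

Entropy H = −Σ p log₂ p ≈ 2.4191 bits.
Huffman merges: 41/1000+17/125→177/1000; 69/500+177/1000→63/200; 199/1000+1/5→399/1000; 143/500+63/200→601/1000; 399/1000+601/1000→1. L = 623/250 ≈ 2.4920.
L − H = 2.4920 − 2.4191 = 0.073 bits.

0.073 bits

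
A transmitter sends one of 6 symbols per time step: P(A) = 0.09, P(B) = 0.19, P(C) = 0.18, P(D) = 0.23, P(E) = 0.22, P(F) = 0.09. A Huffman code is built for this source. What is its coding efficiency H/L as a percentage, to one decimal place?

Entropy H = −Σ p log₂ p ≈ 2.4941 bits.
Huffman merges: 9/100+9/100→9/50; 9/50+9/50→9/25; 19/100+11/50→41/100; 23/100+9/25→59/100; 41/100+59/100→1. L = 127/50 ≈ 2.5400.
Efficiency = H/L = 2.4941/2.5400 = 98.2%.

98.2%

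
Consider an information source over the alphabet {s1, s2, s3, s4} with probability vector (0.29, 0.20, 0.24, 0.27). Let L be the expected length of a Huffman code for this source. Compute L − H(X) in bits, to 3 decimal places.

0.014 bits

Entropy H = −Σ p log₂ p ≈ 1.9864 bits.
Huffman merges: 1/5+6/25→11/25; 27/100+29/100→14/25; 11/25+14/25→1. L = 2 ≈ 2.0000.
L − H = 2.0000 − 1.9864 = 0.014 bits.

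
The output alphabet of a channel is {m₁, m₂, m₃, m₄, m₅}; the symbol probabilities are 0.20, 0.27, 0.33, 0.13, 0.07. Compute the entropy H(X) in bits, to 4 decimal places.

2.1534 bits

H = −Σ pᵢ log₂ pᵢ.
−0.20·log₂(0.20) = 0.4644
−0.27·log₂(0.27) = 0.5100
−0.33·log₂(0.33) = 0.5278
−0.13·log₂(0.13) = 0.3826
−0.07·log₂(0.07) = 0.2686
Sum ≈ 2.1534 → 2.1534 bits.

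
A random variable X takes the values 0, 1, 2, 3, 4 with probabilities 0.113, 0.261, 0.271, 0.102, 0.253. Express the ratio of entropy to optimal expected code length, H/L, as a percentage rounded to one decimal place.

Entropy H = −Σ p log₂ p ≈ 2.2093 bits.
Huffman merges: 51/500+113/1000→43/200; 43/200+253/1000→117/250; 261/1000+271/1000→133/250; 117/250+133/250→1. L = 443/200 ≈ 2.2150.
Efficiency = H/L = 2.2093/2.2150 = 99.7%.

99.7%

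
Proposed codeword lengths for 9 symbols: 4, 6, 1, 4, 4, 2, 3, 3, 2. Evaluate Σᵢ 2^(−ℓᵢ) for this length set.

With common denominator 2^6 = 64: Σ 2^(−ℓᵢ) = 4/64 + 1/64 + 32/64 + 4/64 + 4/64 + 16/64 + 8/64 + 8/64 + 16/64 = 93/64 = 1.453125.

1.453125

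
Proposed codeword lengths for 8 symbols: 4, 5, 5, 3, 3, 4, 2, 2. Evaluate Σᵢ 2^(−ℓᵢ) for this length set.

0.9375

With common denominator 2^5 = 32: Σ 2^(−ℓᵢ) = 2/32 + 1/32 + 1/32 + 4/32 + 4/32 + 2/32 + 8/32 + 8/32 = 30/32 = 0.9375.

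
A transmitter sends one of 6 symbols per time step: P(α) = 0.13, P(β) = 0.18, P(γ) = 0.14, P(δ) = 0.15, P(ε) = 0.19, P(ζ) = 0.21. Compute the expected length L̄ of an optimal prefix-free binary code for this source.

2.6 bits/symbol

Repeatedly combine the two least-probable nodes; the expected code length is the sum of the merged weights.
merge 13/100 + 7/50 → 27/100
merge 3/20 + 9/50 → 33/100
merge 19/100 + 21/100 → 2/5
merge 27/100 + 33/100 → 3/5
merge 2/5 + 3/5 → 1
L = 27/100 + 33/100 + 2/5 + 3/5 + 1 = 13/5 = 2.6 bits/symbol.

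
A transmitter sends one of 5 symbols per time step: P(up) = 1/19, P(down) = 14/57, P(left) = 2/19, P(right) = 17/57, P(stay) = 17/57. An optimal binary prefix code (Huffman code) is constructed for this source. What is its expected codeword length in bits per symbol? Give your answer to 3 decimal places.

2.158 bits/symbol

Repeatedly combine the two least-probable nodes; the expected code length is the sum of the merged weights.
merge 1/19 + 2/19 → 3/19
merge 3/19 + 14/57 → 23/57
merge 17/57 + 17/57 → 34/57
merge 23/57 + 34/57 → 1
L = 3/19 + 23/57 + 34/57 + 1 = 41/19 ≈ 2.158 bits/symbol.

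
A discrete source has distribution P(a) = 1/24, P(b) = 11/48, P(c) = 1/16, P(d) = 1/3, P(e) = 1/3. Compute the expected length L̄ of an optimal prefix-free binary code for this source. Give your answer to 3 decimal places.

Repeatedly combine the two least-probable nodes; the expected code length is the sum of the merged weights.
merge 1/24 + 1/16 → 5/48
merge 5/48 + 11/48 → 1/3
merge 1/3 + 1/3 → 2/3
merge 1/3 + 2/3 → 1
L = 5/48 + 1/3 + 2/3 + 1 = 101/48 ≈ 2.104 bits/symbol.

2.104 bits/symbol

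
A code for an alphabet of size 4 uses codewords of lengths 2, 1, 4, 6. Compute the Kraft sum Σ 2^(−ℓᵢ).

With common denominator 2^6 = 64: Σ 2^(−ℓᵢ) = 16/64 + 32/64 + 4/64 + 1/64 = 53/64 = 0.828125.

0.828125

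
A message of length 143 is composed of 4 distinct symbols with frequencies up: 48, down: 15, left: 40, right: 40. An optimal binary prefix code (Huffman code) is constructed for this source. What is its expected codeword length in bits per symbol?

2 bits/symbol

Probabilities are the counts divided by 143.
Repeatedly combine the two least-probable nodes; the expected code length is the sum of the merged weights.
merge 15/143 + 40/143 → 5/13
merge 40/143 + 48/143 → 8/13
merge 5/13 + 8/13 → 1
L = 5/13 + 8/13 + 1 = 2 bits/symbol.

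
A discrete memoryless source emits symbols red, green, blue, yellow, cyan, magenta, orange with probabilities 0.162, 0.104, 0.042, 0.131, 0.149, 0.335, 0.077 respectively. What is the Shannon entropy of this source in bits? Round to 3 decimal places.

2.564 bits

H = −Σ pᵢ log₂ pᵢ.
−0.162·log₂(0.162) = 0.4254
−0.104·log₂(0.104) = 0.3396
−0.042·log₂(0.042) = 0.1921
−0.131·log₂(0.131) = 0.3841
−0.149·log₂(0.149) = 0.4092
−0.335·log₂(0.335) = 0.5286
−0.077·log₂(0.077) = 0.2848
Sum ≈ 2.5638 → 2.564 bits.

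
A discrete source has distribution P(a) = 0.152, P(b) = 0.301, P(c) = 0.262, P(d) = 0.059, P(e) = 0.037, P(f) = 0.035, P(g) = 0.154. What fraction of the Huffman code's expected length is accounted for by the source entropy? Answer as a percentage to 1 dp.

98.3%

Entropy H = −Σ p log₂ p ≈ 2.4426 bits.
Huffman merges: 7/200+37/1000→9/125; 59/1000+9/125→131/1000; 131/1000+19/125→283/1000; 77/500+131/500→52/125; 283/1000+301/1000→73/125; 52/125+73/125→1. L = 1243/500 ≈ 2.4860.
Efficiency = H/L = 2.4426/2.4860 = 98.3%.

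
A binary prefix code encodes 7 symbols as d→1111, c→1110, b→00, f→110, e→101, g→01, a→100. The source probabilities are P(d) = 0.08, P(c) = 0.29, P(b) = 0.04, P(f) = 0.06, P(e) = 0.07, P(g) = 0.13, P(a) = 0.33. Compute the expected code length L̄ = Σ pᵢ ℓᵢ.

3.2 bits/symbol

L̄ = Σ pᵢ·ℓᵢ = 0.08·4 + 0.29·4 + 0.04·2 + 0.06·3 + 0.07·3 + 0.13·2 + 0.33·3 = 3.2 bits/symbol.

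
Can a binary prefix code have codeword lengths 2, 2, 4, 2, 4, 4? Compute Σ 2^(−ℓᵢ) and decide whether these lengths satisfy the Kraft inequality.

0.9375; yes

With common denominator 2^4 = 16: Σ 2^(−ℓᵢ) = 4/16 + 4/16 + 1/16 + 4/16 + 1/16 + 1/16 = 15/16 = 0.9375.
Kraft's inequality requires Σ ≤ 1; here Σ = 0.9375 ≤ 1, so such a prefix code exists.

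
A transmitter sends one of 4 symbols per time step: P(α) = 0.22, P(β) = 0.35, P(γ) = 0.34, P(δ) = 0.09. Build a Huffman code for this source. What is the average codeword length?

Repeatedly combine the two least-probable nodes; the expected code length is the sum of the merged weights.
merge 9/100 + 11/50 → 31/100
merge 31/100 + 17/50 → 13/20
merge 7/20 + 13/20 → 1
L = 31/100 + 13/20 + 1 = 49/25 = 1.96 bits/symbol.

1.96 bits/symbol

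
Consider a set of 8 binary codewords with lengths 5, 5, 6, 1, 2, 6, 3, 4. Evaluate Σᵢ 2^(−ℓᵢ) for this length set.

With common denominator 2^6 = 64: Σ 2^(−ℓᵢ) = 2/64 + 2/64 + 1/64 + 32/64 + 16/64 + 1/64 + 8/64 + 4/64 = 66/64 = 1.03125.

1.03125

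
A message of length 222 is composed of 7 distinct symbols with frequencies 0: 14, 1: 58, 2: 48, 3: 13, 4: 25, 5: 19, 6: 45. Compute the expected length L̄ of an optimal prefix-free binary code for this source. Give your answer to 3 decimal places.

2.640 bits/symbol

Probabilities are the counts divided by 222.
Repeatedly combine the two least-probable nodes; the expected code length is the sum of the merged weights.
merge 13/222 + 7/111 → 9/74
merge 19/222 + 25/222 → 22/111
merge 9/74 + 22/111 → 71/222
merge 15/74 + 8/37 → 31/74
merge 29/111 + 71/222 → 43/74
merge 31/74 + 43/74 → 1
L = 9/74 + 22/111 + 71/222 + 31/74 + 43/74 + 1 = 293/111 ≈ 2.640 bits/symbol.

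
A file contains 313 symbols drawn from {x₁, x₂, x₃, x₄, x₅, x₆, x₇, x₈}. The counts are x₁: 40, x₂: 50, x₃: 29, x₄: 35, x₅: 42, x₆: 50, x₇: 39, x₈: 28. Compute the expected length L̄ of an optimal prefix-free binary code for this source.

Probabilities are the counts divided by 313.
Repeatedly combine the two least-probable nodes; the expected code length is the sum of the merged weights.
merge 28/313 + 29/313 → 57/313
merge 35/313 + 39/313 → 74/313
merge 40/313 + 42/313 → 82/313
merge 50/313 + 50/313 → 100/313
merge 57/313 + 74/313 → 131/313
merge 82/313 + 100/313 → 182/313
merge 131/313 + 182/313 → 1
L = 57/313 + 74/313 + 82/313 + 100/313 + 131/313 + 182/313 + 1 = 3 bits/symbol.

3 bits/symbol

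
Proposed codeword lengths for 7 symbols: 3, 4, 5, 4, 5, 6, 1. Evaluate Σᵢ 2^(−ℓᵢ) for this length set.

0.828125

With common denominator 2^6 = 64: Σ 2^(−ℓᵢ) = 8/64 + 4/64 + 2/64 + 4/64 + 2/64 + 1/64 + 32/64 = 53/64 = 0.828125.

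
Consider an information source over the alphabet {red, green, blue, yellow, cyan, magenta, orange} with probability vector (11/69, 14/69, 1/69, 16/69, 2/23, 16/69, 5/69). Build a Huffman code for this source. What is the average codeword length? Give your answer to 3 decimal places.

2.594 bits/symbol

Repeatedly combine the two least-probable nodes; the expected code length is the sum of the merged weights.
merge 1/69 + 5/69 → 2/23
merge 2/23 + 2/23 → 4/23
merge 11/69 + 4/23 → 1/3
merge 14/69 + 16/69 → 10/23
merge 16/69 + 1/3 → 13/23
merge 10/23 + 13/23 → 1
L = 2/23 + 4/23 + 1/3 + 10/23 + 13/23 + 1 = 179/69 ≈ 2.594 bits/symbol.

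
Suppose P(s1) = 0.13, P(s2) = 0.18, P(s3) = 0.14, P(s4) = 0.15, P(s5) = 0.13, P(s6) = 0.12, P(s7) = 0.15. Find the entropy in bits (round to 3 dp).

2.796 bits

H = −Σ pᵢ log₂ pᵢ.
−0.13·log₂(0.13) = 0.3826
−0.18·log₂(0.18) = 0.4453
−0.14·log₂(0.14) = 0.3971
−0.15·log₂(0.15) = 0.4105
−0.13·log₂(0.13) = 0.3826
−0.12·log₂(0.12) = 0.3671
−0.15·log₂(0.15) = 0.4105
Sum ≈ 2.7959 → 2.796 bits.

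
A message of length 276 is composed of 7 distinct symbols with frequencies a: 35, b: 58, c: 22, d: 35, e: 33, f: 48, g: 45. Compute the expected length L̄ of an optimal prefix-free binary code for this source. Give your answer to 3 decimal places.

Probabilities are the counts divided by 276.
Repeatedly combine the two least-probable nodes; the expected code length is the sum of the merged weights.
merge 11/138 + 11/92 → 55/276
merge 35/276 + 35/276 → 35/138
merge 15/92 + 4/23 → 31/92
merge 55/276 + 29/138 → 113/276
merge 35/138 + 31/92 → 163/276
merge 113/276 + 163/276 → 1
L = 55/276 + 35/138 + 31/92 + 113/276 + 163/276 + 1 = 385/138 ≈ 2.790 bits/symbol.

2.790 bits/symbol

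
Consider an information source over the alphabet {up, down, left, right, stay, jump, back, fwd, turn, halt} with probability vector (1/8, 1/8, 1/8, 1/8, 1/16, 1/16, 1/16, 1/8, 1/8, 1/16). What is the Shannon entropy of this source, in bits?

Each probability is a power of 1/2, so log₂(1/p) is an integer.
H = Σ p·log₂(1/p) = 1/8·3 + 1/8·3 + 1/8·3 + 1/8·3 + 1/16·4 + 1/16·4 + 1/16·4 + 1/8·3 + 1/8·3 + 1/16·4 = 3.25 bits.

3.25 bits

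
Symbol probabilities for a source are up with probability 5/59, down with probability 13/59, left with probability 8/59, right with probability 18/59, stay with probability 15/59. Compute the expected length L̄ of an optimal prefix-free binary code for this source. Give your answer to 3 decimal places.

2.220 bits/symbol

Repeatedly combine the two least-probable nodes; the expected code length is the sum of the merged weights.
merge 5/59 + 8/59 → 13/59
merge 13/59 + 13/59 → 26/59
merge 15/59 + 18/59 → 33/59
merge 26/59 + 33/59 → 1
L = 13/59 + 26/59 + 33/59 + 1 = 131/59 ≈ 2.220 bits/symbol.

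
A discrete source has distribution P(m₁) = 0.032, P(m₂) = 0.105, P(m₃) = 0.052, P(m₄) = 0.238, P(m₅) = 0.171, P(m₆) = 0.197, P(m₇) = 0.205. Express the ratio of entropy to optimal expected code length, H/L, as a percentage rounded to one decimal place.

Entropy H = −Σ p log₂ p ≈ 2.5811 bits.
Huffman merges: 4/125+13/250→21/250; 21/250+21/200→189/1000; 171/1000+189/1000→9/25; 197/1000+41/200→201/500; 119/500+9/25→299/500; 201/500+299/500→1. L = 2633/1000 ≈ 2.6330.
Efficiency = H/L = 2.5811/2.6330 = 98.0%.

98.0%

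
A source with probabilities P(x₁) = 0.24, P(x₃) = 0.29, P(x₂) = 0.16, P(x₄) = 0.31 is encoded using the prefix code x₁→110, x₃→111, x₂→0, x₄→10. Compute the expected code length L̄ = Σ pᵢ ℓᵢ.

L̄ = Σ pᵢ·ℓᵢ = 0.24·3 + 0.29·3 + 0.16·1 + 0.31·2 = 2.37 bits/symbol.

2.37 bits/symbol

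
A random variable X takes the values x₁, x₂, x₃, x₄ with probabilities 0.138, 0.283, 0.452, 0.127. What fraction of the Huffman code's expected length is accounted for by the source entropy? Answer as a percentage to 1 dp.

99.6%

Entropy H = −Σ p log₂ p ≈ 1.8056 bits.
Huffman merges: 127/1000+69/500→53/200; 53/200+283/1000→137/250; 113/250+137/250→1. L = 1813/1000 ≈ 1.8130.
Efficiency = H/L = 1.8056/1.8130 = 99.6%.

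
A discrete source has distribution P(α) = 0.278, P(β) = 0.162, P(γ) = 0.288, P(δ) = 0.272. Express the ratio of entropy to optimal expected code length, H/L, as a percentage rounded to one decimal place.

98.3%

Entropy H = −Σ p log₂ p ≈ 1.9669 bits.
Huffman merges: 81/500+34/125→217/500; 139/500+36/125→283/500; 217/500+283/500→1. L = 2 ≈ 2.0000.
Efficiency = H/L = 1.9669/2.0000 = 98.3%.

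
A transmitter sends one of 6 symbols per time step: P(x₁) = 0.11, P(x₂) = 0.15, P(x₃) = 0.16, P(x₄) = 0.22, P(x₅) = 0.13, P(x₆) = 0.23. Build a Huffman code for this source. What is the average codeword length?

Repeatedly combine the two least-probable nodes; the expected code length is the sum of the merged weights.
merge 11/100 + 13/100 → 6/25
merge 3/20 + 4/25 → 31/100
merge 11/50 + 23/100 → 9/20
merge 6/25 + 31/100 → 11/20
merge 9/20 + 11/20 → 1
L = 6/25 + 31/100 + 9/20 + 11/20 + 1 = 51/20 = 2.55 bits/symbol.

2.55 bits/symbol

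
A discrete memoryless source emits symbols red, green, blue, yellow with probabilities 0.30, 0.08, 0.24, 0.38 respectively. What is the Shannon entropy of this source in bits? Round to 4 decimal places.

1.8372 bits

H = −Σ pᵢ log₂ pᵢ.
−0.30·log₂(0.30) = 0.5211
−0.08·log₂(0.08) = 0.2915
−0.24·log₂(0.24) = 0.4941
−0.38·log₂(0.38) = 0.5305
Sum ≈ 1.8372 → 1.8372 bits.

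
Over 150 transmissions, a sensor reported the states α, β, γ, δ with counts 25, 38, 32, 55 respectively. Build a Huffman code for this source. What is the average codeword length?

2 bits/symbol

Probabilities are the counts divided by 150.
Repeatedly combine the two least-probable nodes; the expected code length is the sum of the merged weights.
merge 1/6 + 16/75 → 19/50
merge 19/75 + 11/30 → 31/50
merge 19/50 + 31/50 → 1
L = 19/50 + 31/50 + 1 = 2 bits/symbol.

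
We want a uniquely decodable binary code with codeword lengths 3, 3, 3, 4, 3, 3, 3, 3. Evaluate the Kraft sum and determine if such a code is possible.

With common denominator 2^4 = 16: Σ 2^(−ℓᵢ) = 2/16 + 2/16 + 2/16 + 1/16 + 2/16 + 2/16 + 2/16 + 2/16 = 15/16 = 0.9375.
Kraft's inequality requires Σ ≤ 1; here Σ = 0.9375 ≤ 1, so such a prefix code exists.

0.9375; yes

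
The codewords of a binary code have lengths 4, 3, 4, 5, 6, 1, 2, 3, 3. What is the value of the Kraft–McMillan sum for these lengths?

1.296875

With common denominator 2^6 = 64: Σ 2^(−ℓᵢ) = 4/64 + 8/64 + 4/64 + 2/64 + 1/64 + 32/64 + 16/64 + 8/64 + 8/64 = 83/64 = 1.296875.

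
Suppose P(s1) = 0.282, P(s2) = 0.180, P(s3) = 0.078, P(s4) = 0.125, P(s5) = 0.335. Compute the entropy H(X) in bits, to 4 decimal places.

2.1509 bits

H = −Σ pᵢ log₂ pᵢ.
−0.282·log₂(0.282) = 0.5150
−0.180·log₂(0.180) = 0.4453
−0.078·log₂(0.078) = 0.2871
−0.125·log₂(0.125) = 0.3750
−0.335·log₂(0.335) = 0.5286
Sum ≈ 2.1509 → 2.1509 bits.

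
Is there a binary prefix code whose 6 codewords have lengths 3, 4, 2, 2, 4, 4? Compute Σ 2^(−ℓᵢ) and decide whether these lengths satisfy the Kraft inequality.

With common denominator 2^4 = 16: Σ 2^(−ℓᵢ) = 2/16 + 1/16 + 4/16 + 4/16 + 1/16 + 1/16 = 13/16 = 0.8125.
Kraft's inequality requires Σ ≤ 1; here Σ = 0.8125 ≤ 1, so such a prefix code exists.

0.8125; yes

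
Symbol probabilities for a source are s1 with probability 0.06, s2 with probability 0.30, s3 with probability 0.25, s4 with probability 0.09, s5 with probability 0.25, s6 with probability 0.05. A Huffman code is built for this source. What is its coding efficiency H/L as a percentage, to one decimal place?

99.3%

Entropy H = −Σ p log₂ p ≈ 2.2934 bits.
Huffman merges: 1/20+3/50→11/100; 9/100+11/100→1/5; 1/5+1/4→9/20; 1/4+3/10→11/20; 9/20+11/20→1. L = 231/100 ≈ 2.3100.
Efficiency = H/L = 2.2934/2.3100 = 99.3%.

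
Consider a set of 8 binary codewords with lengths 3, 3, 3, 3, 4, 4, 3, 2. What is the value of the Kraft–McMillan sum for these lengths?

1

With common denominator 2^4 = 16: Σ 2^(−ℓᵢ) = 2/16 + 2/16 + 2/16 + 2/16 + 1/16 + 1/16 + 2/16 + 4/16 = 16/16 = 1.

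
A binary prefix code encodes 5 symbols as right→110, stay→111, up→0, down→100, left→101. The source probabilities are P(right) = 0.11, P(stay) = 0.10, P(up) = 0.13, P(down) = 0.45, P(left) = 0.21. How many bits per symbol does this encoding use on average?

L̄ = Σ pᵢ·ℓᵢ = 0.11·3 + 0.10·3 + 0.13·1 + 0.45·3 + 0.21·3 = 2.74 bits/symbol.

2.74 bits/symbol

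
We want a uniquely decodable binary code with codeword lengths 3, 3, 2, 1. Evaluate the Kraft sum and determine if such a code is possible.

1; yes

With common denominator 2^3 = 8: Σ 2^(−ℓᵢ) = 1/8 + 1/8 + 2/8 + 4/8 = 8/8 = 1.
Kraft's inequality requires Σ ≤ 1; here Σ = 1 ≤ 1, so such a prefix code exists.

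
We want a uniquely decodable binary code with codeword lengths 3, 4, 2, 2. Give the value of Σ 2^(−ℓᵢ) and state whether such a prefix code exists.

With common denominator 2^4 = 16: Σ 2^(−ℓᵢ) = 2/16 + 1/16 + 4/16 + 4/16 = 11/16 = 0.6875.
Kraft's inequality requires Σ ≤ 1; here Σ = 0.6875 ≤ 1, so such a prefix code exists.

0.6875; yes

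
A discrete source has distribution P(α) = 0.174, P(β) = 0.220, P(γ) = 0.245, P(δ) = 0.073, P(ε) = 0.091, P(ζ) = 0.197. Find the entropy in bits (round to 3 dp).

2.469 bits

H = −Σ pᵢ log₂ pᵢ.
−0.174·log₂(0.174) = 0.4390
−0.220·log₂(0.220) = 0.4806
−0.245·log₂(0.245) = 0.4971
−0.073·log₂(0.073) = 0.2756
−0.091·log₂(0.091) = 0.3147
−0.197·log₂(0.197) = 0.4617
Sum ≈ 2.4687 → 2.469 bits.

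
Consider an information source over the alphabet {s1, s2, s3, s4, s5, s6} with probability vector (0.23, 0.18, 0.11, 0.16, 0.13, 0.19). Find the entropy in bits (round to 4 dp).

H = −Σ pᵢ log₂ pᵢ.
−0.23·log₂(0.23) = 0.4877
−0.18·log₂(0.18) = 0.4453
−0.11·log₂(0.11) = 0.3503
−0.16·log₂(0.16) = 0.4230
−0.13·log₂(0.13) = 0.3826
−0.19·log₂(0.19) = 0.4552
Sum ≈ 2.5441 → 2.5441 bits.

2.5441 bits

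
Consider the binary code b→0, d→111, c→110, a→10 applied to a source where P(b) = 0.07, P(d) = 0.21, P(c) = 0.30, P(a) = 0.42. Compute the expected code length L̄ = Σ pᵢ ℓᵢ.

2.44 bits/symbol

L̄ = Σ pᵢ·ℓᵢ = 0.07·1 + 0.21·3 + 0.30·3 + 0.42·2 = 2.44 bits/symbol.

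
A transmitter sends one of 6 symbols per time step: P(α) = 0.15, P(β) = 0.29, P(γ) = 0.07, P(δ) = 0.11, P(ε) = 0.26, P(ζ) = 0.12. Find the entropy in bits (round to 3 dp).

H = −Σ pᵢ log₂ pᵢ.
−0.15·log₂(0.15) = 0.4105
−0.29·log₂(0.29) = 0.5179
−0.07·log₂(0.07) = 0.2686
−0.11·log₂(0.11) = 0.3503
−0.26·log₂(0.26) = 0.5053
−0.12·log₂(0.12) = 0.3671
Sum ≈ 2.4196 → 2.420 bits.

2.420 bits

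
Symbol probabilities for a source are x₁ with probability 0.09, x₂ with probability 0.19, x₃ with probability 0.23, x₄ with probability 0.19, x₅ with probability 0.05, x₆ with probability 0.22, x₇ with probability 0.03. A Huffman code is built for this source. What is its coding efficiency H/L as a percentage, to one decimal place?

Entropy H = −Σ p log₂ p ≈ 2.5592 bits.
Huffman merges: 3/100+1/20→2/25; 2/25+9/100→17/100; 17/100+19/100→9/25; 19/100+11/50→41/100; 23/100+9/25→59/100; 41/100+59/100→1. L = 261/100 ≈ 2.6100.
Efficiency = H/L = 2.5592/2.6100 = 98.1%.

98.1%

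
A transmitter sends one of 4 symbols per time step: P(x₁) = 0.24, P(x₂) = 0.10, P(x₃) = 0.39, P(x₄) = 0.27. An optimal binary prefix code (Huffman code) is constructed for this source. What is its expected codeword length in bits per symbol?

1.95 bits/symbol

Repeatedly combine the two least-probable nodes; the expected code length is the sum of the merged weights.
merge 1/10 + 6/25 → 17/50
merge 27/100 + 17/50 → 61/100
merge 39/100 + 61/100 → 1
L = 17/50 + 61/100 + 1 = 39/20 = 1.95 bits/symbol.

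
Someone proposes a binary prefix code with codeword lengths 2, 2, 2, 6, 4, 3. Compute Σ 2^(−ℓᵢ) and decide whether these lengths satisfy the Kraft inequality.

0.953125; yes

With common denominator 2^6 = 64: Σ 2^(−ℓᵢ) = 16/64 + 16/64 + 16/64 + 1/64 + 4/64 + 8/64 = 61/64 = 0.953125.
Kraft's inequality requires Σ ≤ 1; here Σ = 0.953125 ≤ 1, so such a prefix code exists.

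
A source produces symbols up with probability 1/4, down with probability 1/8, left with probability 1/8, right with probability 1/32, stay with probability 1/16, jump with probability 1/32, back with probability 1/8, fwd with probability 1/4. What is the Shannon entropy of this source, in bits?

2.6875 bits

Each probability is a power of 1/2, so log₂(1/p) is an integer.
H = Σ p·log₂(1/p) = 1/4·2 + 1/8·3 + 1/8·3 + 1/32·5 + 1/16·4 + 1/32·5 + 1/8·3 + 1/4·2 = 2.6875 bits.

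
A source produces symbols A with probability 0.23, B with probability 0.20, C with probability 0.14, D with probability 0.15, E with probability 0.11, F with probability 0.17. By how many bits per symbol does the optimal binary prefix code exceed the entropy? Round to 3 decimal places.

Entropy H = −Σ p log₂ p ≈ 2.5446 bits.
Huffman merges: 11/100+7/50→1/4; 3/20+17/100→8/25; 1/5+23/100→43/100; 1/4+8/25→57/100; 43/100+57/100→1. L = 257/100 ≈ 2.5700.
L − H = 2.5700 − 2.5446 = 0.025 bits.

0.025 bits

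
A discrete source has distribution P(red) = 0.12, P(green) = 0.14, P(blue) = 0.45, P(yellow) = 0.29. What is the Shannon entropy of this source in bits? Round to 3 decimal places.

1.800 bits

H = −Σ pᵢ log₂ pᵢ.
−0.12·log₂(0.12) = 0.3671
−0.14·log₂(0.14) = 0.3971
−0.45·log₂(0.45) = 0.5184
−0.29·log₂(0.29) = 0.5179
Sum ≈ 1.8005 → 1.800 bits.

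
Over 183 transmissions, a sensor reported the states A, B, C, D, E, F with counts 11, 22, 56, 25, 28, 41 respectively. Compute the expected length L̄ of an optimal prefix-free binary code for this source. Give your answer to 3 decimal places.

2.470 bits/symbol

Probabilities are the counts divided by 183.
Repeatedly combine the two least-probable nodes; the expected code length is the sum of the merged weights.
merge 11/183 + 22/183 → 11/61
merge 25/183 + 28/183 → 53/183
merge 11/61 + 41/183 → 74/183
merge 53/183 + 56/183 → 109/183
merge 74/183 + 109/183 → 1
L = 11/61 + 53/183 + 74/183 + 109/183 + 1 = 452/183 ≈ 2.470 bits/symbol.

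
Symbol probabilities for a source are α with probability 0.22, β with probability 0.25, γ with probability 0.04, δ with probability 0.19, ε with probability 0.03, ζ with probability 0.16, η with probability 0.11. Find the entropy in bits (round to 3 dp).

H = −Σ pᵢ log₂ pᵢ.
−0.22·log₂(0.22) = 0.4806
−0.25·log₂(0.25) = 0.5000
−0.04·log₂(0.04) = 0.1858
−0.19·log₂(0.19) = 0.4552
−0.03·log₂(0.03) = 0.1518
−0.16·log₂(0.16) = 0.4230
−0.11·log₂(0.11) = 0.3503
Sum ≈ 2.5466 → 2.547 bits.

2.547 bits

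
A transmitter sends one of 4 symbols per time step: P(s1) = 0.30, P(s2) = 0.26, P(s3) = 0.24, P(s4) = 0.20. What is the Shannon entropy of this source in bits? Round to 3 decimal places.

1.985 bits

H = −Σ pᵢ log₂ pᵢ.
−0.30·log₂(0.30) = 0.5211
−0.26·log₂(0.26) = 0.5053
−0.24·log₂(0.24) = 0.4941
−0.20·log₂(0.20) = 0.4644
Sum ≈ 1.9849 → 1.985 bits.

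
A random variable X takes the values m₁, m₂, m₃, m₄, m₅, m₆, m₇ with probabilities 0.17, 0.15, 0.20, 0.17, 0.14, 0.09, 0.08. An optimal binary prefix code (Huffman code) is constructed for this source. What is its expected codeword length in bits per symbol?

Repeatedly combine the two least-probable nodes; the expected code length is the sum of the merged weights.
merge 2/25 + 9/100 → 17/100
merge 7/50 + 3/20 → 29/100
merge 17/100 + 17/100 → 17/50
merge 17/100 + 1/5 → 37/100
merge 29/100 + 17/50 → 63/100
merge 37/100 + 63/100 → 1
L = 17/100 + 29/100 + 17/50 + 37/100 + 63/100 + 1 = 14/5 = 2.8 bits/symbol.

2.8 bits/symbol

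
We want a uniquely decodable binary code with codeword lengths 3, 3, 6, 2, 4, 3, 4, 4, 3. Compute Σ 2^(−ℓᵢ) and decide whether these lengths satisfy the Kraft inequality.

0.953125; yes

With common denominator 2^6 = 64: Σ 2^(−ℓᵢ) = 8/64 + 8/64 + 1/64 + 16/64 + 4/64 + 8/64 + 4/64 + 4/64 + 8/64 = 61/64 = 0.953125.
Kraft's inequality requires Σ ≤ 1; here Σ = 0.953125 ≤ 1, so such a prefix code exists.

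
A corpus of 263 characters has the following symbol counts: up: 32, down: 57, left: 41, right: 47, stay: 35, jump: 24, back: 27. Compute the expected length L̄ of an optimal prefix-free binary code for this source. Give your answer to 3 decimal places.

Probabilities are the counts divided by 263.
Repeatedly combine the two least-probable nodes; the expected code length is the sum of the merged weights.
merge 24/263 + 27/263 → 51/263
merge 32/263 + 35/263 → 67/263
merge 41/263 + 47/263 → 88/263
merge 51/263 + 57/263 → 108/263
merge 67/263 + 88/263 → 155/263
merge 108/263 + 155/263 → 1
L = 51/263 + 67/263 + 88/263 + 108/263 + 155/263 + 1 = 732/263 ≈ 2.783 bits/symbol.

2.783 bits/symbol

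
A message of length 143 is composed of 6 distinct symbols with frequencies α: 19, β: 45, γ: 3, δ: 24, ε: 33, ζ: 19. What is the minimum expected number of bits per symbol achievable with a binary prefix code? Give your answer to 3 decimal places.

2.441 bits/symbol

Probabilities are the counts divided by 143.
Repeatedly combine the two least-probable nodes; the expected code length is the sum of the merged weights.
merge 3/143 + 19/143 → 2/13
merge 19/143 + 2/13 → 41/143
merge 24/143 + 3/13 → 57/143
merge 41/143 + 45/143 → 86/143
merge 57/143 + 86/143 → 1
L = 2/13 + 41/143 + 57/143 + 86/143 + 1 = 349/143 ≈ 2.441 bits/symbol.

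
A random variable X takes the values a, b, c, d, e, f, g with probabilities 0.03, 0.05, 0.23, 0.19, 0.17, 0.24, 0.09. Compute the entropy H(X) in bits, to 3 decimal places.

2.552 bits

H = −Σ pᵢ log₂ pᵢ.
−0.03·log₂(0.03) = 0.1518
−0.05·log₂(0.05) = 0.2161
−0.23·log₂(0.23) = 0.4877
−0.19·log₂(0.19) = 0.4552
−0.17·log₂(0.17) = 0.4346
−0.24·log₂(0.24) = 0.4941
−0.09·log₂(0.09) = 0.3127
Sum ≈ 2.5521 → 2.552 bits.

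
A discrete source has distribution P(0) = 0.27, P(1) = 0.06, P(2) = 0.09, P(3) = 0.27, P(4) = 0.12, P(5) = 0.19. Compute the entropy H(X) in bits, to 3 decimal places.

2.399 bits

H = −Σ pᵢ log₂ pᵢ.
−0.27·log₂(0.27) = 0.5100
−0.06·log₂(0.06) = 0.2435
−0.09·log₂(0.09) = 0.3127
−0.27·log₂(0.27) = 0.5100
−0.12·log₂(0.12) = 0.3671
−0.19·log₂(0.19) = 0.4552
Sum ≈ 2.3985 → 2.399 bits.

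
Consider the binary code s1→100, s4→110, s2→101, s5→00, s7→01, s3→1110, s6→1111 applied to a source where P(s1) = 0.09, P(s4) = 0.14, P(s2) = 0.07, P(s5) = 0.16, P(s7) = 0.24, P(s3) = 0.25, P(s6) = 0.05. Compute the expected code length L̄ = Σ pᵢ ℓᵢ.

2.9 bits/symbol

L̄ = Σ pᵢ·ℓᵢ = 0.09·3 + 0.14·3 + 0.07·3 + 0.16·2 + 0.24·2 + 0.25·4 + 0.05·4 = 2.9 bits/symbol.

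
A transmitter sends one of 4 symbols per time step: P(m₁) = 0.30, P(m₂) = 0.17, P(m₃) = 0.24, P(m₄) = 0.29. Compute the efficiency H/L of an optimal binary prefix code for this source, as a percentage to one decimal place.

Entropy H = −Σ p log₂ p ≈ 1.9677 bits.
Huffman merges: 17/100+6/25→41/100; 29/100+3/10→59/100; 41/100+59/100→1. L = 2 ≈ 2.0000.
Efficiency = H/L = 1.9677/2.0000 = 98.4%.

98.4%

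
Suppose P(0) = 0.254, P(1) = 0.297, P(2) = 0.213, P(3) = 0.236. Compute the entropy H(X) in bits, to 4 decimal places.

H = −Σ pᵢ log₂ pᵢ.
−0.254·log₂(0.254) = 0.5022
−0.297·log₂(0.297) = 0.5202
−0.213·log₂(0.213) = 0.4752
−0.236·log₂(0.236) = 0.4916
Sum ≈ 1.9892 → 1.9892 bits.

1.9892 bits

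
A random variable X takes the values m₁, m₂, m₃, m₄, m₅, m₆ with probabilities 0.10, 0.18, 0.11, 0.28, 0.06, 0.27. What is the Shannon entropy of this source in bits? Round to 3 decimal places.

H = −Σ pᵢ log₂ pᵢ.
−0.10·log₂(0.10) = 0.3322
−0.18·log₂(0.18) = 0.4453
−0.11·log₂(0.11) = 0.3503
−0.28·log₂(0.28) = 0.5142
−0.06·log₂(0.06) = 0.2435
−0.27·log₂(0.27) = 0.5100
Sum ≈ 2.3956 → 2.396 bits.

2.396 bits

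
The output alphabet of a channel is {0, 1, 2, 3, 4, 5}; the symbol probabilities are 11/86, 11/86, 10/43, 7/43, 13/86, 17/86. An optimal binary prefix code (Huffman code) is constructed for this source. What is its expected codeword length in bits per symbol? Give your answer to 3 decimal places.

Repeatedly combine the two least-probable nodes; the expected code length is the sum of the merged weights.
merge 11/86 + 11/86 → 11/43
merge 13/86 + 7/43 → 27/86
merge 17/86 + 10/43 → 37/86
merge 11/43 + 27/86 → 49/86
merge 37/86 + 49/86 → 1
L = 11/43 + 27/86 + 37/86 + 49/86 + 1 = 221/86 ≈ 2.570 bits/symbol.

2.570 bits/symbol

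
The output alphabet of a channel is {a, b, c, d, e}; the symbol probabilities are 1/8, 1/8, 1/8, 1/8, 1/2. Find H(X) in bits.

2 bits

Each probability is a power of 1/2, so log₂(1/p) is an integer.
H = Σ p·log₂(1/p) = 1/8·3 + 1/8·3 + 1/8·3 + 1/8·3 + 1/2·1 = 2 bits.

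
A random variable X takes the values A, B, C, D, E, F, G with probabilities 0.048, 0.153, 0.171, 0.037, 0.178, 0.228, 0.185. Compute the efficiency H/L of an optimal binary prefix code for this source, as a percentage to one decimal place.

Entropy H = −Σ p log₂ p ≈ 2.6162 bits.
Huffman merges: 37/1000+6/125→17/200; 17/200+153/1000→119/500; 171/1000+89/500→349/1000; 37/200+57/250→413/1000; 119/500+349/1000→587/1000; 413/1000+587/1000→1. L = 334/125 ≈ 2.6720.
Efficiency = H/L = 2.6162/2.6720 = 97.9%.

97.9%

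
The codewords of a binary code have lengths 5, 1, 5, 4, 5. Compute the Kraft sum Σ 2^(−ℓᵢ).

With common denominator 2^5 = 32: Σ 2^(−ℓᵢ) = 1/32 + 16/32 + 1/32 + 2/32 + 1/32 = 21/32 = 0.65625.

0.65625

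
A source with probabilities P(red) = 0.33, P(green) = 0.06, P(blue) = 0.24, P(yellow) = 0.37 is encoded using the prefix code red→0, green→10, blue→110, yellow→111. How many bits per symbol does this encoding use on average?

L̄ = Σ pᵢ·ℓᵢ = 0.33·1 + 0.06·2 + 0.24·3 + 0.37·3 = 2.28 bits/symbol.

2.28 bits/symbol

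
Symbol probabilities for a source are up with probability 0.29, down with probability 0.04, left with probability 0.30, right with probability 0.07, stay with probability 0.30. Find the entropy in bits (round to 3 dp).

H = −Σ pᵢ log₂ pᵢ.
−0.29·log₂(0.29) = 0.5179
−0.04·log₂(0.04) = 0.1858
−0.30·log₂(0.30) = 0.5211
−0.07·log₂(0.07) = 0.2686
−0.30·log₂(0.30) = 0.5211
Sum ≈ 2.0144 → 2.014 bits.

2.014 bits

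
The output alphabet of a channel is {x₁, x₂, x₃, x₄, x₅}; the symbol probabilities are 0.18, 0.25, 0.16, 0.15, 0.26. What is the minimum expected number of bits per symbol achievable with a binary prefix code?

Repeatedly combine the two least-probable nodes; the expected code length is the sum of the merged weights.
merge 3/20 + 4/25 → 31/100
merge 9/50 + 1/4 → 43/100
merge 13/50 + 31/100 → 57/100
merge 43/100 + 57/100 → 1
L = 31/100 + 43/100 + 57/100 + 1 = 231/100 = 2.31 bits/symbol.

2.31 bits/symbol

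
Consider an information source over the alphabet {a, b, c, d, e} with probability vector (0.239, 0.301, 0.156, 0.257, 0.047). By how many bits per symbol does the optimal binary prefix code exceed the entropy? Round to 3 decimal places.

0.059 bits

Entropy H = −Σ p log₂ p ≈ 2.1441 bits.
Huffman merges: 47/1000+39/250→203/1000; 203/1000+239/1000→221/500; 257/1000+301/1000→279/500; 221/500+279/500→1. L = 2203/1000 ≈ 2.2030.
L − H = 2.2030 − 2.1441 = 0.059 bits.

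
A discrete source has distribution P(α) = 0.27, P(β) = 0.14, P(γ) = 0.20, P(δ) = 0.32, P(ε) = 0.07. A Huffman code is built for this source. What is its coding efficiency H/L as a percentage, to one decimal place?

98.0%

Entropy H = −Σ p log₂ p ≈ 2.1661 bits.
Huffman merges: 7/100+7/50→21/100; 1/5+21/100→41/100; 27/100+8/25→59/100; 41/100+59/100→1. L = 221/100 ≈ 2.2100.
Efficiency = H/L = 2.1661/2.2100 = 98.0%.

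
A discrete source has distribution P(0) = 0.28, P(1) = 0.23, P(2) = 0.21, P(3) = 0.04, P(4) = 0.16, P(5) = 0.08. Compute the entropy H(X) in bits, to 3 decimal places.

2.375 bits

H = −Σ pᵢ log₂ pᵢ.
−0.28·log₂(0.28) = 0.5142
−0.23·log₂(0.23) = 0.4877
−0.21·log₂(0.21) = 0.4728
−0.04·log₂(0.04) = 0.1858
−0.16·log₂(0.16) = 0.4230
−0.08·log₂(0.08) = 0.2915
Sum ≈ 2.3750 → 2.375 bits.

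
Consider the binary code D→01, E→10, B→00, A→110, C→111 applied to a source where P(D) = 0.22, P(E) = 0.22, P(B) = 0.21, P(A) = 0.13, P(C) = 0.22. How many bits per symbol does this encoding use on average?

2.35 bits/symbol

L̄ = Σ pᵢ·ℓᵢ = 0.22·2 + 0.22·2 + 0.21·2 + 0.13·3 + 0.22·3 = 2.35 bits/symbol.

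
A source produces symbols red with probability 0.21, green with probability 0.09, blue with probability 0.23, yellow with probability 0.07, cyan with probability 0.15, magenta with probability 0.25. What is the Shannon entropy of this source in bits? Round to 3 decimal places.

2.452 bits

H = −Σ pᵢ log₂ pᵢ.
−0.21·log₂(0.21) = 0.4728
−0.09·log₂(0.09) = 0.3127
−0.23·log₂(0.23) = 0.4877
−0.07·log₂(0.07) = 0.2686
−0.15·log₂(0.15) = 0.4105
−0.25·log₂(0.25) = 0.5000
Sum ≈ 2.4522 → 2.452 bits.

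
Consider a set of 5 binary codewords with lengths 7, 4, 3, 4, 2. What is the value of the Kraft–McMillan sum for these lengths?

With common denominator 2^7 = 128: Σ 2^(−ℓᵢ) = 1/128 + 8/128 + 16/128 + 8/128 + 32/128 = 65/128 = 0.5078125.

0.5078125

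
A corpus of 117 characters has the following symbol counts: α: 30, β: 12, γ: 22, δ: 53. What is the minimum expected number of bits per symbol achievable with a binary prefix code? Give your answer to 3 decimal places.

1.838 bits/symbol

Probabilities are the counts divided by 117.
Repeatedly combine the two least-probable nodes; the expected code length is the sum of the merged weights.
merge 4/39 + 22/117 → 34/117
merge 10/39 + 34/117 → 64/117
merge 53/117 + 64/117 → 1
L = 34/117 + 64/117 + 1 = 215/117 ≈ 1.838 bits/symbol.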